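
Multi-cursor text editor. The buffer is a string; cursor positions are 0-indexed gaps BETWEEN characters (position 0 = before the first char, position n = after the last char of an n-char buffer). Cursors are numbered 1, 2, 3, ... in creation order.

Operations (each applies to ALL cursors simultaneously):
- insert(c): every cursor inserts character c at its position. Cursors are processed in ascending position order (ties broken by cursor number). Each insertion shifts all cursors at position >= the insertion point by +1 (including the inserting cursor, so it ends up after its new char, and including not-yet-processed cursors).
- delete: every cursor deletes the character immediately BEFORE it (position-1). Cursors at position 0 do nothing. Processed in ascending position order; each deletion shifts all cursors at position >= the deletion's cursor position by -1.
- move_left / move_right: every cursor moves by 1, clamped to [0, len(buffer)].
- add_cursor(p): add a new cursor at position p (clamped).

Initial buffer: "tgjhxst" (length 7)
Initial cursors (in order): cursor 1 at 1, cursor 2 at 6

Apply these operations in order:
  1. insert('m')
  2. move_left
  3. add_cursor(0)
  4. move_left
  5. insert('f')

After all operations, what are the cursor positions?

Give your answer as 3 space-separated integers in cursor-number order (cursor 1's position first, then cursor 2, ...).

Answer: 2 9 2

Derivation:
After op 1 (insert('m')): buffer="tmgjhxsmt" (len 9), cursors c1@2 c2@8, authorship .1.....2.
After op 2 (move_left): buffer="tmgjhxsmt" (len 9), cursors c1@1 c2@7, authorship .1.....2.
After op 3 (add_cursor(0)): buffer="tmgjhxsmt" (len 9), cursors c3@0 c1@1 c2@7, authorship .1.....2.
After op 4 (move_left): buffer="tmgjhxsmt" (len 9), cursors c1@0 c3@0 c2@6, authorship .1.....2.
After op 5 (insert('f')): buffer="fftmgjhxfsmt" (len 12), cursors c1@2 c3@2 c2@9, authorship 13.1....2.2.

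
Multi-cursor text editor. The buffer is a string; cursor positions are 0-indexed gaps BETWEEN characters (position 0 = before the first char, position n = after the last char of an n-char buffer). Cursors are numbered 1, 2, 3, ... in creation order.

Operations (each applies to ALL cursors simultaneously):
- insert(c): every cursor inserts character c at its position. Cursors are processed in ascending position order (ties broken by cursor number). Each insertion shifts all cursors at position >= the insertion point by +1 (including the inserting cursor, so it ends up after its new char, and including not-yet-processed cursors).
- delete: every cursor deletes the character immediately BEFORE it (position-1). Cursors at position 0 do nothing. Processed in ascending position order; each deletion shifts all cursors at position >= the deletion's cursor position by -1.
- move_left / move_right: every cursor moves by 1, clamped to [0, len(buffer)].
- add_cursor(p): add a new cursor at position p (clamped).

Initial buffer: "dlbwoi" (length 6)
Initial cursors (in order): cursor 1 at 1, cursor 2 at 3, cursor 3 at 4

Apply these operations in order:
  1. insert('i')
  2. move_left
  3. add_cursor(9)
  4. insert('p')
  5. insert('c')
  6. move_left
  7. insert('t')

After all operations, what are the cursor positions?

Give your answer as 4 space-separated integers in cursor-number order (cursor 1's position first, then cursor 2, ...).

After op 1 (insert('i')): buffer="dilbiwioi" (len 9), cursors c1@2 c2@5 c3@7, authorship .1..2.3..
After op 2 (move_left): buffer="dilbiwioi" (len 9), cursors c1@1 c2@4 c3@6, authorship .1..2.3..
After op 3 (add_cursor(9)): buffer="dilbiwioi" (len 9), cursors c1@1 c2@4 c3@6 c4@9, authorship .1..2.3..
After op 4 (insert('p')): buffer="dpilbpiwpioip" (len 13), cursors c1@2 c2@6 c3@9 c4@13, authorship .11..22.33..4
After op 5 (insert('c')): buffer="dpcilbpciwpcioipc" (len 17), cursors c1@3 c2@8 c3@12 c4@17, authorship .111..222.333..44
After op 6 (move_left): buffer="dpcilbpciwpcioipc" (len 17), cursors c1@2 c2@7 c3@11 c4@16, authorship .111..222.333..44
After op 7 (insert('t')): buffer="dptcilbptciwptcioiptc" (len 21), cursors c1@3 c2@9 c3@14 c4@20, authorship .1111..2222.3333..444

Answer: 3 9 14 20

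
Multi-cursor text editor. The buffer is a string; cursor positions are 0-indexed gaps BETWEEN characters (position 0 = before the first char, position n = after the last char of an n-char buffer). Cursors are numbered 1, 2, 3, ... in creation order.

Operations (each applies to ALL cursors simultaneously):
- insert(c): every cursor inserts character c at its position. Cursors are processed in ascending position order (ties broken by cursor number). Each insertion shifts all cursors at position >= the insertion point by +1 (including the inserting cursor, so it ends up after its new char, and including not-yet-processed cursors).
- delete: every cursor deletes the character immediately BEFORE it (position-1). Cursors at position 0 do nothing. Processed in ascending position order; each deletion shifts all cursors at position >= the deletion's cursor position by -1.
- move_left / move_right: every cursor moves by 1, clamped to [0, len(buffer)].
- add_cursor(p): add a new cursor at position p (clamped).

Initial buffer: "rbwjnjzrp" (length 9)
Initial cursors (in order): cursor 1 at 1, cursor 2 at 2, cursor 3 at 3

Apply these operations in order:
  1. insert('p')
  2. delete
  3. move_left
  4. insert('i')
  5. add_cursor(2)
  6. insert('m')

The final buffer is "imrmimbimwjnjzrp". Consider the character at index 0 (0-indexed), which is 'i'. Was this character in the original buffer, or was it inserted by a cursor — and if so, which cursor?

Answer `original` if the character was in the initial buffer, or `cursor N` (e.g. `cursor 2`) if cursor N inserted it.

After op 1 (insert('p')): buffer="rpbpwpjnjzrp" (len 12), cursors c1@2 c2@4 c3@6, authorship .1.2.3......
After op 2 (delete): buffer="rbwjnjzrp" (len 9), cursors c1@1 c2@2 c3@3, authorship .........
After op 3 (move_left): buffer="rbwjnjzrp" (len 9), cursors c1@0 c2@1 c3@2, authorship .........
After op 4 (insert('i')): buffer="iribiwjnjzrp" (len 12), cursors c1@1 c2@3 c3@5, authorship 1.2.3.......
After op 5 (add_cursor(2)): buffer="iribiwjnjzrp" (len 12), cursors c1@1 c4@2 c2@3 c3@5, authorship 1.2.3.......
After op 6 (insert('m')): buffer="imrmimbimwjnjzrp" (len 16), cursors c1@2 c4@4 c2@6 c3@9, authorship 11.422.33.......
Authorship (.=original, N=cursor N): 1 1 . 4 2 2 . 3 3 . . . . . . .
Index 0: author = 1

Answer: cursor 1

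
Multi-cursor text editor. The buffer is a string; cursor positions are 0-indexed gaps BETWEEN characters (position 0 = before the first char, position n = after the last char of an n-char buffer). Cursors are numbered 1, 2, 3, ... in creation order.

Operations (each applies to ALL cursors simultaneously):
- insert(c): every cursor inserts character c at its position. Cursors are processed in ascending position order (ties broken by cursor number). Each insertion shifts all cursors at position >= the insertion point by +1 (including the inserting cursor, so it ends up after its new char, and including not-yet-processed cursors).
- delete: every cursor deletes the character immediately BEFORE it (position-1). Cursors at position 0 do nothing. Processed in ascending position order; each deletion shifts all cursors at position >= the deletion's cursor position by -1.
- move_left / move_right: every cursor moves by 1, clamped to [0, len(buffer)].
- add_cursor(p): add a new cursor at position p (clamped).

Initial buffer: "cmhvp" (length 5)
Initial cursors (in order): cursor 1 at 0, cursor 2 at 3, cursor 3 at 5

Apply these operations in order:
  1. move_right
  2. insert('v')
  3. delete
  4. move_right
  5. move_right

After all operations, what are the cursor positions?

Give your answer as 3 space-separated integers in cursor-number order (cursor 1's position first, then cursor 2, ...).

Answer: 3 5 5

Derivation:
After op 1 (move_right): buffer="cmhvp" (len 5), cursors c1@1 c2@4 c3@5, authorship .....
After op 2 (insert('v')): buffer="cvmhvvpv" (len 8), cursors c1@2 c2@6 c3@8, authorship .1...2.3
After op 3 (delete): buffer="cmhvp" (len 5), cursors c1@1 c2@4 c3@5, authorship .....
After op 4 (move_right): buffer="cmhvp" (len 5), cursors c1@2 c2@5 c3@5, authorship .....
After op 5 (move_right): buffer="cmhvp" (len 5), cursors c1@3 c2@5 c3@5, authorship .....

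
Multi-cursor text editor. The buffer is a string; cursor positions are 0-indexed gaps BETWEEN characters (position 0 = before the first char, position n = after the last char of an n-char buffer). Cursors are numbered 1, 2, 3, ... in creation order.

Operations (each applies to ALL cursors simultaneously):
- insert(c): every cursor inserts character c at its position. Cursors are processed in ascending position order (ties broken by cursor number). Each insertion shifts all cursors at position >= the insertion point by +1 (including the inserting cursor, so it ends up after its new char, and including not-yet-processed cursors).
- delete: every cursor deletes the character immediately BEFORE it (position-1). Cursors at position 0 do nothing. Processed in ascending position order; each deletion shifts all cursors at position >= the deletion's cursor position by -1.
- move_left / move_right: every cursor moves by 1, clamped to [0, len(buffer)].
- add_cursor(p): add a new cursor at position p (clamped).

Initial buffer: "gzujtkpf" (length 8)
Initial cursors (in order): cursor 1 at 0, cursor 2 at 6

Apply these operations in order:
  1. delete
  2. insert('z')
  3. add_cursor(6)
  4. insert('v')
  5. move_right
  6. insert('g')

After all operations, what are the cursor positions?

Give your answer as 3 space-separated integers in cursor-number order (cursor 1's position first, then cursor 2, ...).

After op 1 (delete): buffer="gzujtpf" (len 7), cursors c1@0 c2@5, authorship .......
After op 2 (insert('z')): buffer="zgzujtzpf" (len 9), cursors c1@1 c2@7, authorship 1.....2..
After op 3 (add_cursor(6)): buffer="zgzujtzpf" (len 9), cursors c1@1 c3@6 c2@7, authorship 1.....2..
After op 4 (insert('v')): buffer="zvgzujtvzvpf" (len 12), cursors c1@2 c3@8 c2@10, authorship 11.....322..
After op 5 (move_right): buffer="zvgzujtvzvpf" (len 12), cursors c1@3 c3@9 c2@11, authorship 11.....322..
After op 6 (insert('g')): buffer="zvggzujtvzgvpgf" (len 15), cursors c1@4 c3@11 c2@14, authorship 11.1....3232.2.

Answer: 4 14 11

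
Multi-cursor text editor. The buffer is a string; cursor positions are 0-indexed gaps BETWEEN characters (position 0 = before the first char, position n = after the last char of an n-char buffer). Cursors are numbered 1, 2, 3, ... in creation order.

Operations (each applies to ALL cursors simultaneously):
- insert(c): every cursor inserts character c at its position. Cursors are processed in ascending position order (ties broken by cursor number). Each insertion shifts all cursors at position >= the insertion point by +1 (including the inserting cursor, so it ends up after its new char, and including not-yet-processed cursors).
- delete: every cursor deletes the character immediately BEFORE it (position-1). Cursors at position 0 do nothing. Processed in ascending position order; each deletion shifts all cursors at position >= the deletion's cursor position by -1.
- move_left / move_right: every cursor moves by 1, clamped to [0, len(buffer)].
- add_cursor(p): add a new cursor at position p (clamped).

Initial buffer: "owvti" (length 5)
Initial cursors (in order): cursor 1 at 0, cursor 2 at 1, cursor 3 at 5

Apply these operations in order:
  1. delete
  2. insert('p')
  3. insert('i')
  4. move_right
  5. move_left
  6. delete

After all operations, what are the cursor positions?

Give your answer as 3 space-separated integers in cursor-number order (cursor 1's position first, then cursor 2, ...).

Answer: 2 2 5

Derivation:
After op 1 (delete): buffer="wvt" (len 3), cursors c1@0 c2@0 c3@3, authorship ...
After op 2 (insert('p')): buffer="ppwvtp" (len 6), cursors c1@2 c2@2 c3@6, authorship 12...3
After op 3 (insert('i')): buffer="ppiiwvtpi" (len 9), cursors c1@4 c2@4 c3@9, authorship 1212...33
After op 4 (move_right): buffer="ppiiwvtpi" (len 9), cursors c1@5 c2@5 c3@9, authorship 1212...33
After op 5 (move_left): buffer="ppiiwvtpi" (len 9), cursors c1@4 c2@4 c3@8, authorship 1212...33
After op 6 (delete): buffer="ppwvti" (len 6), cursors c1@2 c2@2 c3@5, authorship 12...3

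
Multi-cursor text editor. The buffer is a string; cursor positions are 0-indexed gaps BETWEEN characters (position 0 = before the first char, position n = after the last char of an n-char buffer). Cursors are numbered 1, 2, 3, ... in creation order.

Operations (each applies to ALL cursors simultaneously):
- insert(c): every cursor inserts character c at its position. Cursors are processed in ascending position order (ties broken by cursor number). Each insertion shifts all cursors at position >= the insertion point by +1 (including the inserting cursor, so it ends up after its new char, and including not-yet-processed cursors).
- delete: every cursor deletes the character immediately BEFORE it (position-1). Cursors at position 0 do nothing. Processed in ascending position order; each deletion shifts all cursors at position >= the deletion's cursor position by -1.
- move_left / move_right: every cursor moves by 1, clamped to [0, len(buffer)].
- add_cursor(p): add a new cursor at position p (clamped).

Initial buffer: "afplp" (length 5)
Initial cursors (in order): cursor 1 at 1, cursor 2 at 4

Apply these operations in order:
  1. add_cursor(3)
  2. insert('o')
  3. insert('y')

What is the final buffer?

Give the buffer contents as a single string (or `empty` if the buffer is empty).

Answer: aoyfpoyloyp

Derivation:
After op 1 (add_cursor(3)): buffer="afplp" (len 5), cursors c1@1 c3@3 c2@4, authorship .....
After op 2 (insert('o')): buffer="aofpolop" (len 8), cursors c1@2 c3@5 c2@7, authorship .1..3.2.
After op 3 (insert('y')): buffer="aoyfpoyloyp" (len 11), cursors c1@3 c3@7 c2@10, authorship .11..33.22.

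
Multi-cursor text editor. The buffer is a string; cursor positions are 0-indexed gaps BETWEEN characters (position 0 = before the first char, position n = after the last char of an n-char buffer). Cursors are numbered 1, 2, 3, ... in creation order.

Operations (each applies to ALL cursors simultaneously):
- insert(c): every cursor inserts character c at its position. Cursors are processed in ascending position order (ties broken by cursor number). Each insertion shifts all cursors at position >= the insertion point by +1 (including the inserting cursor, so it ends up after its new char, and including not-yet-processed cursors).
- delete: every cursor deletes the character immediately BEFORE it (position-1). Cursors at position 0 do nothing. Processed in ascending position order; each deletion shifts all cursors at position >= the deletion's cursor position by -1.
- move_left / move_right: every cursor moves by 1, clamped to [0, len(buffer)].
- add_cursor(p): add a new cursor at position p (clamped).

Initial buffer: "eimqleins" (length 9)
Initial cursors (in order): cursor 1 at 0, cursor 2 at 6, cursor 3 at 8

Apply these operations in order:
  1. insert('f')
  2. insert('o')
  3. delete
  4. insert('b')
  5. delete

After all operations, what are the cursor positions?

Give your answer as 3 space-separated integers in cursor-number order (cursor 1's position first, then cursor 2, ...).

Answer: 1 8 11

Derivation:
After op 1 (insert('f')): buffer="feimqlefinfs" (len 12), cursors c1@1 c2@8 c3@11, authorship 1......2..3.
After op 2 (insert('o')): buffer="foeimqlefoinfos" (len 15), cursors c1@2 c2@10 c3@14, authorship 11......22..33.
After op 3 (delete): buffer="feimqlefinfs" (len 12), cursors c1@1 c2@8 c3@11, authorship 1......2..3.
After op 4 (insert('b')): buffer="fbeimqlefbinfbs" (len 15), cursors c1@2 c2@10 c3@14, authorship 11......22..33.
After op 5 (delete): buffer="feimqlefinfs" (len 12), cursors c1@1 c2@8 c3@11, authorship 1......2..3.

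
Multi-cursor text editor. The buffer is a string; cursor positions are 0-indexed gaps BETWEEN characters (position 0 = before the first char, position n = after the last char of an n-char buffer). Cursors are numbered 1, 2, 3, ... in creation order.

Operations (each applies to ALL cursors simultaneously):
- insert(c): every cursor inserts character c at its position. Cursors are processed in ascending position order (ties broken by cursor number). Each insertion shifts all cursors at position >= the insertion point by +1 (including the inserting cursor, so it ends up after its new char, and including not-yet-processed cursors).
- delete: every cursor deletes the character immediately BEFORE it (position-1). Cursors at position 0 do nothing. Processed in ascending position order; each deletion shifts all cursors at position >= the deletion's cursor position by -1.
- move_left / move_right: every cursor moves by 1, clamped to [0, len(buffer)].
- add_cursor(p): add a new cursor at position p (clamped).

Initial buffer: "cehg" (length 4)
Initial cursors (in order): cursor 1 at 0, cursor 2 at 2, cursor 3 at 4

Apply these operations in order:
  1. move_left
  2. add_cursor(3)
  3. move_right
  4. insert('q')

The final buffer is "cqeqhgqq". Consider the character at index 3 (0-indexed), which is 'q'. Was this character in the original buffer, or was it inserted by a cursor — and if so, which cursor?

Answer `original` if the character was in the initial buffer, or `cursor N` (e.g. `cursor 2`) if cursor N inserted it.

After op 1 (move_left): buffer="cehg" (len 4), cursors c1@0 c2@1 c3@3, authorship ....
After op 2 (add_cursor(3)): buffer="cehg" (len 4), cursors c1@0 c2@1 c3@3 c4@3, authorship ....
After op 3 (move_right): buffer="cehg" (len 4), cursors c1@1 c2@2 c3@4 c4@4, authorship ....
After op 4 (insert('q')): buffer="cqeqhgqq" (len 8), cursors c1@2 c2@4 c3@8 c4@8, authorship .1.2..34
Authorship (.=original, N=cursor N): . 1 . 2 . . 3 4
Index 3: author = 2

Answer: cursor 2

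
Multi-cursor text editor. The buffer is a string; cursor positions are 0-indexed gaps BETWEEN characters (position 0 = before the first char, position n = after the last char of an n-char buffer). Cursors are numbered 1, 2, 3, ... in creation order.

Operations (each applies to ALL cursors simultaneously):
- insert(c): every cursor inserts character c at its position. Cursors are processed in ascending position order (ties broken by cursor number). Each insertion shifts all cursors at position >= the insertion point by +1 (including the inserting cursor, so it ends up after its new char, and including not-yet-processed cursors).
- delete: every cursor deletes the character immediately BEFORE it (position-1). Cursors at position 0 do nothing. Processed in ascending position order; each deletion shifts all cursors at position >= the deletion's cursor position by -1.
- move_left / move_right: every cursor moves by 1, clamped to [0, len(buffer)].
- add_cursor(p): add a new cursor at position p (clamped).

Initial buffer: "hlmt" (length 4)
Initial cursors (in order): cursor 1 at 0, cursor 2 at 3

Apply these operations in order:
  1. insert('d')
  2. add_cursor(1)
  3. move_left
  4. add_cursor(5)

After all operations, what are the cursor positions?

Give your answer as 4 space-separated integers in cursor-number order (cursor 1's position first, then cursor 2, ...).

After op 1 (insert('d')): buffer="dhlmdt" (len 6), cursors c1@1 c2@5, authorship 1...2.
After op 2 (add_cursor(1)): buffer="dhlmdt" (len 6), cursors c1@1 c3@1 c2@5, authorship 1...2.
After op 3 (move_left): buffer="dhlmdt" (len 6), cursors c1@0 c3@0 c2@4, authorship 1...2.
After op 4 (add_cursor(5)): buffer="dhlmdt" (len 6), cursors c1@0 c3@0 c2@4 c4@5, authorship 1...2.

Answer: 0 4 0 5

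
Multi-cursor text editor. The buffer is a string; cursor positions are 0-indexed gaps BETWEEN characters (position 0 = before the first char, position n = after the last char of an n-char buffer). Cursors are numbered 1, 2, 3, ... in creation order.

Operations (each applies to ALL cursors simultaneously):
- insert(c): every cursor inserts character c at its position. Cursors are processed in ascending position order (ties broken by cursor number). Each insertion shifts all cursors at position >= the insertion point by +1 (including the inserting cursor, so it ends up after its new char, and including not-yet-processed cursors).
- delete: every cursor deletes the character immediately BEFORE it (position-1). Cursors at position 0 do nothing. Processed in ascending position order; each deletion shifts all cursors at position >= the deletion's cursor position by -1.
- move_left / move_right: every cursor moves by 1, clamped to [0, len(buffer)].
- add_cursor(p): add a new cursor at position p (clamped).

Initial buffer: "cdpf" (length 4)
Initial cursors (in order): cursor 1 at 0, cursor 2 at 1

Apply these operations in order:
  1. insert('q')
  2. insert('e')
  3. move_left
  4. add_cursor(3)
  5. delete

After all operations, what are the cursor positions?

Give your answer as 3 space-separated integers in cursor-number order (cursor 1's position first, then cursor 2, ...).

Answer: 0 1 1

Derivation:
After op 1 (insert('q')): buffer="qcqdpf" (len 6), cursors c1@1 c2@3, authorship 1.2...
After op 2 (insert('e')): buffer="qecqedpf" (len 8), cursors c1@2 c2@5, authorship 11.22...
After op 3 (move_left): buffer="qecqedpf" (len 8), cursors c1@1 c2@4, authorship 11.22...
After op 4 (add_cursor(3)): buffer="qecqedpf" (len 8), cursors c1@1 c3@3 c2@4, authorship 11.22...
After op 5 (delete): buffer="eedpf" (len 5), cursors c1@0 c2@1 c3@1, authorship 12...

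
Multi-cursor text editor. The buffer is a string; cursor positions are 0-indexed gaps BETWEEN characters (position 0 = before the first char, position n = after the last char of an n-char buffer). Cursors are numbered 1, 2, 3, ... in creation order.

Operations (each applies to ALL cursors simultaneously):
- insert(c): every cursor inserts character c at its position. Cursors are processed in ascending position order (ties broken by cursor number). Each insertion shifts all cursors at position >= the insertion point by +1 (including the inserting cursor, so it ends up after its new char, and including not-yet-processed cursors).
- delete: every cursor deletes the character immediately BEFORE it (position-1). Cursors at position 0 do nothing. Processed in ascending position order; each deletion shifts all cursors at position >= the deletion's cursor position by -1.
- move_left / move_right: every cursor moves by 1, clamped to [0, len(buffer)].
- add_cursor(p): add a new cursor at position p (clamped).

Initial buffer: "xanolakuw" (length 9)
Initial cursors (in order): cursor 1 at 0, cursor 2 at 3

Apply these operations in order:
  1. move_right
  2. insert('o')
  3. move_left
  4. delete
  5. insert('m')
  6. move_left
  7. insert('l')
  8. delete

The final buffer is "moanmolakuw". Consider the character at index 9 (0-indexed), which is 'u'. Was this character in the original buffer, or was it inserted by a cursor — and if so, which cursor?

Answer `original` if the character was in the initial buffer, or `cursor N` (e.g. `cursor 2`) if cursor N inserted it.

After op 1 (move_right): buffer="xanolakuw" (len 9), cursors c1@1 c2@4, authorship .........
After op 2 (insert('o')): buffer="xoanoolakuw" (len 11), cursors c1@2 c2@6, authorship .1...2.....
After op 3 (move_left): buffer="xoanoolakuw" (len 11), cursors c1@1 c2@5, authorship .1...2.....
After op 4 (delete): buffer="oanolakuw" (len 9), cursors c1@0 c2@3, authorship 1..2.....
After op 5 (insert('m')): buffer="moanmolakuw" (len 11), cursors c1@1 c2@5, authorship 11..22.....
After op 6 (move_left): buffer="moanmolakuw" (len 11), cursors c1@0 c2@4, authorship 11..22.....
After op 7 (insert('l')): buffer="lmoanlmolakuw" (len 13), cursors c1@1 c2@6, authorship 111..222.....
After op 8 (delete): buffer="moanmolakuw" (len 11), cursors c1@0 c2@4, authorship 11..22.....
Authorship (.=original, N=cursor N): 1 1 . . 2 2 . . . . .
Index 9: author = original

Answer: original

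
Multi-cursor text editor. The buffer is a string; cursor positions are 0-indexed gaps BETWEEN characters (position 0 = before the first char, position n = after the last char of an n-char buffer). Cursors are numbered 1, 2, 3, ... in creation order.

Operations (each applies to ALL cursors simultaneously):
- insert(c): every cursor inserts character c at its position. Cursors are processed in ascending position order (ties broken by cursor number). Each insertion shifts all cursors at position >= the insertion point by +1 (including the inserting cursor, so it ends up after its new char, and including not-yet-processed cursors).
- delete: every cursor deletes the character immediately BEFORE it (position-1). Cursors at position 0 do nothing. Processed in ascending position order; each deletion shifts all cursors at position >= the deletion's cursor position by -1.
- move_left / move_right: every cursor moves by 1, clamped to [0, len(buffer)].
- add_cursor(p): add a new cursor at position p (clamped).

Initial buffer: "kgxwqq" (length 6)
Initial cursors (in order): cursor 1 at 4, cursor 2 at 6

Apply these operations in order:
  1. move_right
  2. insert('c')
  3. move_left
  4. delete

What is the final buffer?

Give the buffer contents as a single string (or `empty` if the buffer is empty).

After op 1 (move_right): buffer="kgxwqq" (len 6), cursors c1@5 c2@6, authorship ......
After op 2 (insert('c')): buffer="kgxwqcqc" (len 8), cursors c1@6 c2@8, authorship .....1.2
After op 3 (move_left): buffer="kgxwqcqc" (len 8), cursors c1@5 c2@7, authorship .....1.2
After op 4 (delete): buffer="kgxwcc" (len 6), cursors c1@4 c2@5, authorship ....12

Answer: kgxwcc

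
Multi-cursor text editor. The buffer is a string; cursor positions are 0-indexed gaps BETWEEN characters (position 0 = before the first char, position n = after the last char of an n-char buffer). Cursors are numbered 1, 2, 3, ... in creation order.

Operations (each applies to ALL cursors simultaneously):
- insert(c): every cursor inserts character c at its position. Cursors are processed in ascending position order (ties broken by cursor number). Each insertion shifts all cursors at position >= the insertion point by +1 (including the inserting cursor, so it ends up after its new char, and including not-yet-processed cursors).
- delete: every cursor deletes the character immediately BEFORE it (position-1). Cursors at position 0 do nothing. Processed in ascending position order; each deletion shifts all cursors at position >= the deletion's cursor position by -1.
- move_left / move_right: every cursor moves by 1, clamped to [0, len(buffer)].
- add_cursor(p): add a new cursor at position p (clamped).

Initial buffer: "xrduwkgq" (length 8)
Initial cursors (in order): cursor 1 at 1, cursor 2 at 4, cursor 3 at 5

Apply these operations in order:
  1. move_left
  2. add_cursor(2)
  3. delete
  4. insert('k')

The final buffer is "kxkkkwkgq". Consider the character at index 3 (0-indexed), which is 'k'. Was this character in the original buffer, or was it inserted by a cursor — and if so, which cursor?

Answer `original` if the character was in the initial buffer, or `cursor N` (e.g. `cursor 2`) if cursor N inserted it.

After op 1 (move_left): buffer="xrduwkgq" (len 8), cursors c1@0 c2@3 c3@4, authorship ........
After op 2 (add_cursor(2)): buffer="xrduwkgq" (len 8), cursors c1@0 c4@2 c2@3 c3@4, authorship ........
After op 3 (delete): buffer="xwkgq" (len 5), cursors c1@0 c2@1 c3@1 c4@1, authorship .....
After op 4 (insert('k')): buffer="kxkkkwkgq" (len 9), cursors c1@1 c2@5 c3@5 c4@5, authorship 1.234....
Authorship (.=original, N=cursor N): 1 . 2 3 4 . . . .
Index 3: author = 3

Answer: cursor 3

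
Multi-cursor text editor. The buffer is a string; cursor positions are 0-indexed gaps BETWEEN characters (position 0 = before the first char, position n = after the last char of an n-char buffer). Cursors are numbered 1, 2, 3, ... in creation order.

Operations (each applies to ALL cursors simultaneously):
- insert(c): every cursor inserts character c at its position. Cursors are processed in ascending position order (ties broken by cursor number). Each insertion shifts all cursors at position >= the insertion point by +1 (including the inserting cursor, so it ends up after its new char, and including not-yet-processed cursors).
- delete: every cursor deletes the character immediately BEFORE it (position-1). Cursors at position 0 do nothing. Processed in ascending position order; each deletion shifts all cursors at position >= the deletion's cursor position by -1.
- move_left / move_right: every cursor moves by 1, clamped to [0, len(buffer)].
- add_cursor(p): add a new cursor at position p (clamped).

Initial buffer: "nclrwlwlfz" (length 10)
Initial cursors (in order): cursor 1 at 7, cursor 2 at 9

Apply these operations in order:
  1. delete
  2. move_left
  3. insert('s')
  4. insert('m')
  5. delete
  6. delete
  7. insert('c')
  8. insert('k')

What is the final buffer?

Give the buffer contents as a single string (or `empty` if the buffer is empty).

Answer: nclrwcklcklz

Derivation:
After op 1 (delete): buffer="nclrwllz" (len 8), cursors c1@6 c2@7, authorship ........
After op 2 (move_left): buffer="nclrwllz" (len 8), cursors c1@5 c2@6, authorship ........
After op 3 (insert('s')): buffer="nclrwslslz" (len 10), cursors c1@6 c2@8, authorship .....1.2..
After op 4 (insert('m')): buffer="nclrwsmlsmlz" (len 12), cursors c1@7 c2@10, authorship .....11.22..
After op 5 (delete): buffer="nclrwslslz" (len 10), cursors c1@6 c2@8, authorship .....1.2..
After op 6 (delete): buffer="nclrwllz" (len 8), cursors c1@5 c2@6, authorship ........
After op 7 (insert('c')): buffer="nclrwclclz" (len 10), cursors c1@6 c2@8, authorship .....1.2..
After op 8 (insert('k')): buffer="nclrwcklcklz" (len 12), cursors c1@7 c2@10, authorship .....11.22..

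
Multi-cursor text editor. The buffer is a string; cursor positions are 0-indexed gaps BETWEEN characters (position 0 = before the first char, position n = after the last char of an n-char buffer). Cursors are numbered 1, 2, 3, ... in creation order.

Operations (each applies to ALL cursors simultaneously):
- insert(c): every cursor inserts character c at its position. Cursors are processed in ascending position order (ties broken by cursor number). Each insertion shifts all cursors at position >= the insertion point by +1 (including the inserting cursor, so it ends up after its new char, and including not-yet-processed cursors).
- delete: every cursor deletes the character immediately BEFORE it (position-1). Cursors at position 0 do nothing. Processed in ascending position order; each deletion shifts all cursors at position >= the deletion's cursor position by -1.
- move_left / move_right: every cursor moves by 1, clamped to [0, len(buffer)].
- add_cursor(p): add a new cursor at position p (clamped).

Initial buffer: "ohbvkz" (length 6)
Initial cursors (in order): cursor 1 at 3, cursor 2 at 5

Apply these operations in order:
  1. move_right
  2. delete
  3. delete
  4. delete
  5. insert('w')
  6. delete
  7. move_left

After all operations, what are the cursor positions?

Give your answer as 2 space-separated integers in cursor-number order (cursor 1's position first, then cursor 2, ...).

Answer: 0 0

Derivation:
After op 1 (move_right): buffer="ohbvkz" (len 6), cursors c1@4 c2@6, authorship ......
After op 2 (delete): buffer="ohbk" (len 4), cursors c1@3 c2@4, authorship ....
After op 3 (delete): buffer="oh" (len 2), cursors c1@2 c2@2, authorship ..
After op 4 (delete): buffer="" (len 0), cursors c1@0 c2@0, authorship 
After op 5 (insert('w')): buffer="ww" (len 2), cursors c1@2 c2@2, authorship 12
After op 6 (delete): buffer="" (len 0), cursors c1@0 c2@0, authorship 
After op 7 (move_left): buffer="" (len 0), cursors c1@0 c2@0, authorship 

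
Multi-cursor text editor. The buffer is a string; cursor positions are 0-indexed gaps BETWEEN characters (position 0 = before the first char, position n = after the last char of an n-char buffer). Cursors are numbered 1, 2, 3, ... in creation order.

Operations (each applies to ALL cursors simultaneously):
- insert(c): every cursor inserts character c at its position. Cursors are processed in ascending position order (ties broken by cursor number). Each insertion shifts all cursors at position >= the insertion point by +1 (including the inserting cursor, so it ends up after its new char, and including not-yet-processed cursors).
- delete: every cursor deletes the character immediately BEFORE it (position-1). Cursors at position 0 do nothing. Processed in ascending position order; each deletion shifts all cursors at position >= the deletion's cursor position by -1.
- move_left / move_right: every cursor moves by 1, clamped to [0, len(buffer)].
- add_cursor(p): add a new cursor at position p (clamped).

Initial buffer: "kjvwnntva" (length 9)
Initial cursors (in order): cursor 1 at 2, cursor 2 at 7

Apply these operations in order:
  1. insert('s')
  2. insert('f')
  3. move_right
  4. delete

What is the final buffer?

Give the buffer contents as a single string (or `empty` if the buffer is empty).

After op 1 (insert('s')): buffer="kjsvwnntsva" (len 11), cursors c1@3 c2@9, authorship ..1.....2..
After op 2 (insert('f')): buffer="kjsfvwnntsfva" (len 13), cursors c1@4 c2@11, authorship ..11.....22..
After op 3 (move_right): buffer="kjsfvwnntsfva" (len 13), cursors c1@5 c2@12, authorship ..11.....22..
After op 4 (delete): buffer="kjsfwnntsfa" (len 11), cursors c1@4 c2@10, authorship ..11....22.

Answer: kjsfwnntsfa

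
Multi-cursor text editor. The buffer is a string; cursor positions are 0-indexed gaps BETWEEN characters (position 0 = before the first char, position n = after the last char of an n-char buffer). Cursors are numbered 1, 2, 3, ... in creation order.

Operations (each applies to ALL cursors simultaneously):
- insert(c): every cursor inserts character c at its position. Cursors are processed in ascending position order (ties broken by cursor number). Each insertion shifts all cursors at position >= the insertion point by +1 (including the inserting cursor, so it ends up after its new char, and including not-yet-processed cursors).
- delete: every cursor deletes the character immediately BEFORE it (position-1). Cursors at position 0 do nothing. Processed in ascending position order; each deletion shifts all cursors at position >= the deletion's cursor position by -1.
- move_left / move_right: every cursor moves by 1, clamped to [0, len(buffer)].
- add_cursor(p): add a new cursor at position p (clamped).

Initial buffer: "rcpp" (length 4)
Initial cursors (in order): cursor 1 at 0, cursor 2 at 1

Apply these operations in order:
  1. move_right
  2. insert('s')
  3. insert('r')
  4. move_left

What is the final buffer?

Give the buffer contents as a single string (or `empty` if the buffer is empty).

Answer: rsrcsrpp

Derivation:
After op 1 (move_right): buffer="rcpp" (len 4), cursors c1@1 c2@2, authorship ....
After op 2 (insert('s')): buffer="rscspp" (len 6), cursors c1@2 c2@4, authorship .1.2..
After op 3 (insert('r')): buffer="rsrcsrpp" (len 8), cursors c1@3 c2@6, authorship .11.22..
After op 4 (move_left): buffer="rsrcsrpp" (len 8), cursors c1@2 c2@5, authorship .11.22..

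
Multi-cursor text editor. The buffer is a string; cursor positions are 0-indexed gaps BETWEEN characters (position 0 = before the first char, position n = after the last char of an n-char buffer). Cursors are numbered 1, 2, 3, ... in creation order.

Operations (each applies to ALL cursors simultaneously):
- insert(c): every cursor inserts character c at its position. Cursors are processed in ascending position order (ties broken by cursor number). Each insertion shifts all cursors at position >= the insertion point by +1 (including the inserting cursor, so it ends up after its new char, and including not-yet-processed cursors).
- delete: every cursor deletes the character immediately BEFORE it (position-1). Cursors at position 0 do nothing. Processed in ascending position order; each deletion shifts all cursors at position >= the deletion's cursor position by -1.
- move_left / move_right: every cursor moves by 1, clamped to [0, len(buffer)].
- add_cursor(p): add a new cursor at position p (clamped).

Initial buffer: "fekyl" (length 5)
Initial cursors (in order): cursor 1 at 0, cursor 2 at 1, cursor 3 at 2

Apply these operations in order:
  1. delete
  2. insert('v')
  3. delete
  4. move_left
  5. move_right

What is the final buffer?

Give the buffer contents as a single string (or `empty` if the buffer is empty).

After op 1 (delete): buffer="kyl" (len 3), cursors c1@0 c2@0 c3@0, authorship ...
After op 2 (insert('v')): buffer="vvvkyl" (len 6), cursors c1@3 c2@3 c3@3, authorship 123...
After op 3 (delete): buffer="kyl" (len 3), cursors c1@0 c2@0 c3@0, authorship ...
After op 4 (move_left): buffer="kyl" (len 3), cursors c1@0 c2@0 c3@0, authorship ...
After op 5 (move_right): buffer="kyl" (len 3), cursors c1@1 c2@1 c3@1, authorship ...

Answer: kyl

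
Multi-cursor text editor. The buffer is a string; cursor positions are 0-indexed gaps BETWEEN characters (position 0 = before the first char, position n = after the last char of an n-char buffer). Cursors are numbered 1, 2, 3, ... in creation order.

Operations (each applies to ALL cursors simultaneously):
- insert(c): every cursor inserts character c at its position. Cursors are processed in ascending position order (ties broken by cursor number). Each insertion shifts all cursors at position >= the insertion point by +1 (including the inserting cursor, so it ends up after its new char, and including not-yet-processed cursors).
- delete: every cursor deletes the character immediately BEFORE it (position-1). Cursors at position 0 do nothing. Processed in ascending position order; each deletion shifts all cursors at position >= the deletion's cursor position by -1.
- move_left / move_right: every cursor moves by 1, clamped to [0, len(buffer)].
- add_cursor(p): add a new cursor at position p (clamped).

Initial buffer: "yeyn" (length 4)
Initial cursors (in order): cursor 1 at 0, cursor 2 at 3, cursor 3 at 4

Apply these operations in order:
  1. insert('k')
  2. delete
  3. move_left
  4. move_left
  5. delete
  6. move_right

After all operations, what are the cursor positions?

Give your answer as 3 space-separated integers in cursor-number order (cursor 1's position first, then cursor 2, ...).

Answer: 1 1 1

Derivation:
After op 1 (insert('k')): buffer="kyeyknk" (len 7), cursors c1@1 c2@5 c3@7, authorship 1...2.3
After op 2 (delete): buffer="yeyn" (len 4), cursors c1@0 c2@3 c3@4, authorship ....
After op 3 (move_left): buffer="yeyn" (len 4), cursors c1@0 c2@2 c3@3, authorship ....
After op 4 (move_left): buffer="yeyn" (len 4), cursors c1@0 c2@1 c3@2, authorship ....
After op 5 (delete): buffer="yn" (len 2), cursors c1@0 c2@0 c3@0, authorship ..
After op 6 (move_right): buffer="yn" (len 2), cursors c1@1 c2@1 c3@1, authorship ..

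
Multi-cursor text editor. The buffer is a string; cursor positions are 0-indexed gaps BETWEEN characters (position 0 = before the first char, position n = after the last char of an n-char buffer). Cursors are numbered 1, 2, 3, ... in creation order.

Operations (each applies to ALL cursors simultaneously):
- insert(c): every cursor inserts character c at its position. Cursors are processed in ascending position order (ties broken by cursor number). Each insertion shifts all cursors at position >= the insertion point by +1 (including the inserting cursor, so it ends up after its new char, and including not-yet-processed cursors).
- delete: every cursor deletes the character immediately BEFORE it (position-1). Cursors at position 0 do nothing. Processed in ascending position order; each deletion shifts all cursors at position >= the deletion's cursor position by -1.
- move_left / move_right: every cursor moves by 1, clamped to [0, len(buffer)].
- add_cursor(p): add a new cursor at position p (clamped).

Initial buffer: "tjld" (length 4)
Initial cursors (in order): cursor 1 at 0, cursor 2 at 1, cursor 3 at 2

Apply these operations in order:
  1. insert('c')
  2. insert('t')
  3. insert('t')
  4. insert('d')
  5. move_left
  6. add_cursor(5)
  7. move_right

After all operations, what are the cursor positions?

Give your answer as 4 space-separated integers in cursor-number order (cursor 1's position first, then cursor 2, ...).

After op 1 (insert('c')): buffer="ctcjcld" (len 7), cursors c1@1 c2@3 c3@5, authorship 1.2.3..
After op 2 (insert('t')): buffer="cttctjctld" (len 10), cursors c1@2 c2@5 c3@8, authorship 11.22.33..
After op 3 (insert('t')): buffer="ctttcttjcttld" (len 13), cursors c1@3 c2@7 c3@11, authorship 111.222.333..
After op 4 (insert('d')): buffer="cttdtcttdjcttdld" (len 16), cursors c1@4 c2@9 c3@14, authorship 1111.2222.3333..
After op 5 (move_left): buffer="cttdtcttdjcttdld" (len 16), cursors c1@3 c2@8 c3@13, authorship 1111.2222.3333..
After op 6 (add_cursor(5)): buffer="cttdtcttdjcttdld" (len 16), cursors c1@3 c4@5 c2@8 c3@13, authorship 1111.2222.3333..
After op 7 (move_right): buffer="cttdtcttdjcttdld" (len 16), cursors c1@4 c4@6 c2@9 c3@14, authorship 1111.2222.3333..

Answer: 4 9 14 6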